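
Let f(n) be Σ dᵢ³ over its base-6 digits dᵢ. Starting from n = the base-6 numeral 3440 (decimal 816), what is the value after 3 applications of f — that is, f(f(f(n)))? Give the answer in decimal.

816 = (3,4,4,0)_6 → 3³ + 4³ + 4³ + 0³ = 155
155 = (4,1,5)_6 → 4³ + 1³ + 5³ = 190
190 = (5,1,4)_6 → 5³ + 1³ + 4³ = 190

190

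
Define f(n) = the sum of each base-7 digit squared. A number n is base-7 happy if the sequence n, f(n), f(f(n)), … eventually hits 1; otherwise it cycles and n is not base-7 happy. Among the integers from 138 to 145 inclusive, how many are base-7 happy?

138: 138 → 54 → 26 → 34 → 52 → 10 → 10  — not base-7 happy
139: 139 → 65 → 9 → 5 → 25 → 25  — not base-7 happy
140: 140 → 40 → 50 → 2 → 4 → 16 → 8 → 2  — not base-7 happy
141: 141 → 41 → 61 → 27 → 45 → 45  — not base-7 happy
142: 142 → 44 → 40 → 50 → 2 → 4 → 16 → 8 → 2  — not base-7 happy
143: 143 → 49 → 1  — base-7 happy
144: 144 → 56 → 2 → 4 → 16 → 8 → 2  — not base-7 happy
145: 145 → 65 → 9 → 5 → 25 → 25  — not base-7 happy
base-7 happy: 143

1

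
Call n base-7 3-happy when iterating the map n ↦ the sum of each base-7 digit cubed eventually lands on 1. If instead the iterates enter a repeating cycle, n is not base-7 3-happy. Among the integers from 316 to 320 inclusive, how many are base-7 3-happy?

316: 316 → 244 → 496 → 244  (repeats 244)
317: 317 → 251 → 341 → 557 → 137 → 197 → 65 → 17 → 35 → 125 → 251  (repeats 251)
318: 318 → 270 → 216 → 288 → 342 → 648 → 282 → 258 → 342  (repeats 342)
319: 319 → 307 → 433 → 343 → 1  (reaches 1)
320: 320 → 368 → 92 → 218 → 92  (repeats 92)
base-7 3-happy: 319

1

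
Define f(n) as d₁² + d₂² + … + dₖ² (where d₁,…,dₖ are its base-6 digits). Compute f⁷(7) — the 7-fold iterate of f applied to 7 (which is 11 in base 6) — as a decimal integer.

7 = (1,1)_6 → 1² + 1² = 1 + 1 = 2
2 = (2)_6 → 2² = 4
4 = (4)_6 → 4² = 16
16 = (2,4)_6 → 2² + 4² = 4 + 16 = 20
20 = (3,2)_6 → 3² + 2² = 9 + 4 = 13
13 = (2,1)_6 → 2² + 1² = 4 + 1 = 5
5 = (5)_6 → 5² = 25

25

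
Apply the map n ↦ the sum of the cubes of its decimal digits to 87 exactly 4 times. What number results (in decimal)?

87 → 8³ + 7³ = 855
855 → 8³ + 5³ + 5³ = 762
762 → 7³ + 6³ + 2³ = 567
567 → 5³ + 6³ + 7³ = 684

684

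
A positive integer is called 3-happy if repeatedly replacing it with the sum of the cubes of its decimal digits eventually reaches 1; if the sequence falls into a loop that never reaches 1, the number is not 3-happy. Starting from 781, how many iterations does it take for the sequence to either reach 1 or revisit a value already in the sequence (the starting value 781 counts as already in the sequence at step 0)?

8

781 → 7³ + 8³ + 1³ = 856
856 → 8³ + 5³ + 6³ = 853
853 → 8³ + 5³ + 3³ = 664
664 → 6³ + 6³ + 4³ = 496
496 → 4³ + 9³ + 6³ = 1009
1009 → 1³ + 0³ + 0³ + 9³ = 730
730 → 7³ + 3³ + 0³ = 370
370 → 3³ + 7³ + 0³ = 370  — 370 repeats.
That took 8 steps.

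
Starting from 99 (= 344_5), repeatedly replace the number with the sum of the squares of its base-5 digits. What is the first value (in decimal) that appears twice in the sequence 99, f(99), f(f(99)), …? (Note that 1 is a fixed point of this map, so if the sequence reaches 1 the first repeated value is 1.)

99 = (3,4,4)_5 → 3² + 4² + 4² = 41
41 = (1,3,1)_5 → 1² + 3² + 1² = 11
11 = (2,1)_5 → 2² + 1² = 5
5 = (1,0)_5 → 1² + 0² = 1  — reached the fixed point 1.
1 → 1, so 1 is the first repeated value.

1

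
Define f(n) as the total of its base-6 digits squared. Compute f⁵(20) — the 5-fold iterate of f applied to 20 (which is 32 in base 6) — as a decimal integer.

20 = (3,2)_6 → 3² + 2² = 9 + 4 = 13
13 = (2,1)_6 → 2² + 1² = 4 + 1 = 5
5 = (5)_6 → 5² = 25
25 = (4,1)_6 → 4² + 1² = 16 + 1 = 17
17 = (2,5)_6 → 2² + 5² = 4 + 25 = 29

29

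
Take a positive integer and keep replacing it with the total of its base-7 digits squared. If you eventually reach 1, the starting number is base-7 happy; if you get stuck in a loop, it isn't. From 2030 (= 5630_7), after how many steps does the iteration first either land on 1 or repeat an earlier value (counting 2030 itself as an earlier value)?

2030 = (5,6,3,0)_7 → 5² + 6² + 3² + 0² = 25 + 36 + 9 + 0 = 70
70 = (1,3,0)_7 → 1² + 3² + 0² = 1 + 9 + 0 = 10
10 = (1,3)_7 → 1² + 3² = 1 + 9 = 10  — 10 repeats.
That took 3 steps.

3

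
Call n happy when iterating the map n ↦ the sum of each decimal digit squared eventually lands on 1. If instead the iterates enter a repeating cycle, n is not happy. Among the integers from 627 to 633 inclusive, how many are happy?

627: 627 → 89 → 145 → 42 → 20 → 4 → 16 → 37 → 58 → 89  — not happy
628: 628 → 104 → 17 → 50 → 25 → 29 → 85 → 89 → 145 → 42 → 20 → 4 → 16 → 37 → 58 → 89  — not happy
629: 629 → 121 → 6 → 36 → 45 → 41 → 17 → 50 → 25 → 29 → 85 → 89 → 145 → 42 → 20 → 4 → 16 → 37 → 58 → 89  — not happy
630: 630 → 45 → 41 → 17 → 50 → 25 → 29 → 85 → 89 → 145 → 42 → 20 → 4 → 16 → 37 → 58 → 89  — not happy
631: 631 → 46 → 52 → 29 → 85 → 89 → 145 → 42 → 20 → 4 → 16 → 37 → 58 → 89  — not happy
632: 632 → 49 → 97 → 130 → 10 → 1  — happy
633: 633 → 54 → 41 → 17 → 50 → 25 → 29 → 85 → 89 → 145 → 42 → 20 → 4 → 16 → 37 → 58 → 89  — not happy
happy: 632

1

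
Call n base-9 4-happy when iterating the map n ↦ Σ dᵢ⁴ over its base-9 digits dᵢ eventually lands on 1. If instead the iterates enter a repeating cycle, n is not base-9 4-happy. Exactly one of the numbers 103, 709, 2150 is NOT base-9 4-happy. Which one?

103: 103 → 273 → 243 → 81 → 1  — reaches 1 (base-9 4-happy)
709: 709 → 7793 → 5395 → 3363 → 2433 → 243 → 81 → 1  — reaches 1 (base-9 4-happy)
2150: 2150 → 8464 → 1154 → 658 → 4098 → 1956 → 1394 → 8194 → 290 → 722 → 8208 → 114 → 1378 → 4098  — repeats 4098 (not base-9 4-happy)

2150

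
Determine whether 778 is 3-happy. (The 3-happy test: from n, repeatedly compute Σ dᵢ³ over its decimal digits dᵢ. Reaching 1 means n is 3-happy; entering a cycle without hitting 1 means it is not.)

778 → 7³ + 7³ + 8³ = 343 + 343 + 512 = 1198
1198 → 1³ + 1³ + 9³ + 8³ = 1 + 1 + 729 + 512 = 1243
1243 → 1³ + 2³ + 4³ + 3³ = 1 + 8 + 64 + 27 = 100
100 → 1³ + 0³ + 0³ = 1 + 0 + 0 = 1  — reached 1.

3-happy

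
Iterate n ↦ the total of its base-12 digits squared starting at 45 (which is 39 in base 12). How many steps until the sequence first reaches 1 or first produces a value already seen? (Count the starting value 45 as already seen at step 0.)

6

45 = (3,9)_12 → 3² + 9² = 90
90 = (7,6)_12 → 7² + 6² = 85
85 = (7,1)_12 → 7² + 1² = 50
50 = (4,2)_12 → 4² + 2² = 20
20 = (1,8)_12 → 1² + 8² = 65
65 = (5,5)_12 → 5² + 5² = 50  — 50 repeats.
That took 6 steps.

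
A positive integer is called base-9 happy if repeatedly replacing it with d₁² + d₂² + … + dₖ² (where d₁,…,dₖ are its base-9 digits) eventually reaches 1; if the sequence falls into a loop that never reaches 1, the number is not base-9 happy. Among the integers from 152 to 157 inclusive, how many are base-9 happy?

1

152: 152 → 114 → 46 → 26 → 68 → 74 → 68  (repeats 68)
153: 153 → 65 → 53 → 89 → 65  (repeats 65)
154: 154 → 66 → 58 → 52 → 74 → 68 → 74  (repeats 74)
155: 155 → 69 → 85 → 17 → 65 → 53 → 89 → 65  (repeats 65)
156: 156 → 74 → 68 → 74  (repeats 74)
157: 157 → 81 → 1  (reaches 1)
base-9 happy: 157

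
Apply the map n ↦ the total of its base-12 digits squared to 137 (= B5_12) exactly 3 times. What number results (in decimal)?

25

137 = (11,5)_12 → 11² + 5² = 146
146 = (1,0,2)_12 → 1² + 0² + 2² = 5
5 = (5)_12 → 5² = 25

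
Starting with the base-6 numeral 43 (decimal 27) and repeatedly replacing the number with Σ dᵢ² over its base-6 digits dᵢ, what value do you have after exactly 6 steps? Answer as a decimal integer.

27 = (4,3)_6 → 4² + 3² = 16 + 9 = 25
25 = (4,1)_6 → 4² + 1² = 16 + 1 = 17
17 = (2,5)_6 → 2² + 5² = 4 + 25 = 29
29 = (4,5)_6 → 4² + 5² = 16 + 25 = 41
41 = (1,0,5)_6 → 1² + 0² + 5² = 1 + 0 + 25 = 26
26 = (4,2)_6 → 4² + 2² = 16 + 4 = 20

20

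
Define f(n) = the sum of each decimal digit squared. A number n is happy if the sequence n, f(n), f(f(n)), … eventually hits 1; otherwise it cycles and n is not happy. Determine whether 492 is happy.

not happy

492 → 4² + 9² + 2² = 101
101 → 1² + 0² + 1² = 2
2 → 2² = 4
4 → 4² = 16
16 → 1² + 6² = 37
37 → 3² + 7² = 58
58 → 5² + 8² = 89
89 → 8² + 9² = 145
145 → 1² + 4² + 5² = 42
42 → 4² + 2² = 20
20 → 2² + 0² = 4  — 4 already seen; the sequence cycles without reaching 1.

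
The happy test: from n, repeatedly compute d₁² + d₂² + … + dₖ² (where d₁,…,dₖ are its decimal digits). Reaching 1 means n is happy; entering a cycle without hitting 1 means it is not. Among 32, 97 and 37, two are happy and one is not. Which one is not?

32: 32 → 13 → 10 → 1  — reaches 1 (happy)
97: 97 → 130 → 10 → 1  — reaches 1 (happy)
37: 37 → 58 → 89 → 145 → 42 → 20 → 4 → 16 → 37  — repeats 37 (not happy)

37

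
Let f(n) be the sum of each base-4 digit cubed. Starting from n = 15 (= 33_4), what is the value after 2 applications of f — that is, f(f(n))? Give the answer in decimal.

36

15 = (3,3)_4 → 3³ + 3³ = 54
54 = (3,1,2)_4 → 3³ + 1³ + 2³ = 36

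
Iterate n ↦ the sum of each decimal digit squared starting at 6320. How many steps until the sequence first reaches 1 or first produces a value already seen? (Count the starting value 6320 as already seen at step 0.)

5

6320 → 6² + 3² + 2² + 0² = 49
49 → 4² + 9² = 97
97 → 9² + 7² = 130
130 → 1² + 3² + 0² = 10
10 → 1² + 0² = 1  — reached 1.
That took 5 steps.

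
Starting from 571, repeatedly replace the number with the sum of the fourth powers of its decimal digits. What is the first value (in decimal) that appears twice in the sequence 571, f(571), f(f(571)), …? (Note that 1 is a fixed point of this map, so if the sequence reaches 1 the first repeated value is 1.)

13139

571 → 3027
3027 → 2498
2498 → 10929
10929 → 13139
13139 → 6725
6725 → 4338
4338 → 4514
4514 → 1138
1138 → 4179
4179 → 9219
9219 → 13139  — 13139 already appeared earlier.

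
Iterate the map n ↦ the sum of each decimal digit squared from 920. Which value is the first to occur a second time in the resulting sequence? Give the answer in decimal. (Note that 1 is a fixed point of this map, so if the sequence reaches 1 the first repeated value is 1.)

89

920 → 9² + 2² + 0² = 85
85 → 8² + 5² = 89
89 → 8² + 9² = 145
145 → 1² + 4² + 5² = 42
42 → 4² + 2² = 20
20 → 2² + 0² = 4
4 → 4² = 16
16 → 1² + 6² = 37
37 → 3² + 7² = 58
58 → 5² + 8² = 89  — 89 already appeared earlier.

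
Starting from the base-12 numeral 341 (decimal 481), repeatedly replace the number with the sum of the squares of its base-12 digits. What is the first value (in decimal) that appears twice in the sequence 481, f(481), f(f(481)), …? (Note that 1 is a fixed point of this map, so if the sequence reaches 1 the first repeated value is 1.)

26

481 = (3,4,1)_12 → 3² + 4² + 1² = 9 + 16 + 1 = 26
26 = (2,2)_12 → 2² + 2² = 4 + 4 = 8
8 = (8)_12 → 8² = 64
64 = (5,4)_12 → 5² + 4² = 25 + 16 = 41
41 = (3,5)_12 → 3² + 5² = 9 + 25 = 34
34 = (2,10)_12 → 2² + 10² = 4 + 100 = 104
104 = (8,8)_12 → 8² + 8² = 64 + 64 = 128
128 = (10,8)_12 → 10² + 8² = 100 + 64 = 164
164 = (1,1,8)_12 → 1² + 1² + 8² = 1 + 1 + 64 = 66
66 = (5,6)_12 → 5² + 6² = 25 + 36 = 61
61 = (5,1)_12 → 5² + 1² = 25 + 1 = 26  — 26 already appeared earlier.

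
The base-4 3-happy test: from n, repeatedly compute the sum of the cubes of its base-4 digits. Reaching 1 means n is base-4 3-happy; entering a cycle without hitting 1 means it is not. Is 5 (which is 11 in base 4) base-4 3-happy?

5 = (1,1)_4 → 1³ + 1³ = 2
2 = (2)_4 → 2³ = 8
8 = (2,0)_4 → 2³ + 0³ = 8  — 8 already seen; the sequence cycles without reaching 1.

not base-4 3-happy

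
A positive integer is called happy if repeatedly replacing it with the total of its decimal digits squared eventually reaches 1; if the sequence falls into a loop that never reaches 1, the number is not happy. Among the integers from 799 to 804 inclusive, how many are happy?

1

799: 799 → 211 → 6 → 36 → 45 → 41 → 17 → 50 → 25 → 29 → 85 → 89 → 145 → 42 → 20 → 4 → 16 → 37 → 58 → 89  (repeats 89)
800: 800 → 64 → 52 → 29 → 85 → 89 → 145 → 42 → 20 → 4 → 16 → 37 → 58 → 89  (repeats 89)
801: 801 → 65 → 61 → 37 → 58 → 89 → 145 → 42 → 20 → 4 → 16 → 37  (repeats 37)
802: 802 → 68 → 100 → 1  (reaches 1)
803: 803 → 73 → 58 → 89 → 145 → 42 → 20 → 4 → 16 → 37 → 58  (repeats 58)
804: 804 → 80 → 64 → 52 → 29 → 85 → 89 → 145 → 42 → 20 → 4 → 16 → 37 → 58 → 89  (repeats 89)
happy: 802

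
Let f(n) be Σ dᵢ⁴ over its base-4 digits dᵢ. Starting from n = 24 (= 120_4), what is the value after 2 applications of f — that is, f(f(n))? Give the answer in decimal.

2

24 = (1,2,0)_4 → 17
17 = (1,0,1)_4 → 2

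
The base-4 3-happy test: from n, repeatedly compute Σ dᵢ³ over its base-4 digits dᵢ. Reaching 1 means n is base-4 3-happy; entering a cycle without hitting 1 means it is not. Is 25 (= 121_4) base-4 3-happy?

25 = (1,2,1)_4 → 10
10 = (2,2)_4 → 16
16 = (1,0,0)_4 → 1  — reached 1.

base-4 3-happy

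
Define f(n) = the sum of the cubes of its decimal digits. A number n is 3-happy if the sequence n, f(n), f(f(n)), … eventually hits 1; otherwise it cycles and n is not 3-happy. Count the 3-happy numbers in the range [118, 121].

1

118: 118 → 514 → 190 → 730 → 370 → 370  (repeats 370)
119: 119 → 731 → 371 → 371  (repeats 371)
120: 120 → 9 → 729 → 1080 → 513 → 153 → 153  (repeats 153)
121: 121 → 10 → 1  (reaches 1)
3-happy: 121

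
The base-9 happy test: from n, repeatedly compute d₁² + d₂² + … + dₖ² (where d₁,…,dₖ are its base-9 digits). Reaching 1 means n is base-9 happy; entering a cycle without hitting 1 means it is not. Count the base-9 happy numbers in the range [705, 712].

1

705: 705 → 109 → 11 → 5 → 25 → 53 → 89 → 65 → 53  (repeats 53)
706: 706 → 116 → 74 → 68 → 74  (repeats 74)
707: 707 → 125 → 81 → 1  (reaches 1)
708: 708 → 136 → 38 → 20 → 8 → 64 → 50 → 50  (repeats 50)
709: 709 → 149 → 75 → 73 → 65 → 53 → 89 → 65  (repeats 65)
710: 710 → 164 → 8 → 64 → 50 → 50  (repeats 50)
711: 711 → 113 → 35 → 73 → 65 → 53 → 89 → 65  (repeats 65)
712: 712 → 114 → 46 → 26 → 68 → 74 → 68  (repeats 68)
base-9 happy: 707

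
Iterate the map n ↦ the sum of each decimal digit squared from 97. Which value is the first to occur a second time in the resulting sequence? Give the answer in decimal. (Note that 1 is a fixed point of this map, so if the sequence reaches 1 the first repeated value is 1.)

97 → 9² + 7² = 130
130 → 1² + 3² + 0² = 10
10 → 1² + 0² = 1  — reached the fixed point 1.
1 → 1, so 1 is the first repeated value.

1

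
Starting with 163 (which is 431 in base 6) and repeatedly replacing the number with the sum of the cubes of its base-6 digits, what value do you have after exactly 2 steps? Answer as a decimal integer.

163 = (4,3,1)_6 → 92
92 = (2,3,2)_6 → 43

43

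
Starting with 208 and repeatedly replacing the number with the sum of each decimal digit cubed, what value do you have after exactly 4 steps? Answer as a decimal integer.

250

208 → 2³ + 0³ + 8³ = 8 + 0 + 512 = 520
520 → 5³ + 2³ + 0³ = 125 + 8 + 0 = 133
133 → 1³ + 3³ + 3³ = 1 + 27 + 27 = 55
55 → 5³ + 5³ = 125 + 125 = 250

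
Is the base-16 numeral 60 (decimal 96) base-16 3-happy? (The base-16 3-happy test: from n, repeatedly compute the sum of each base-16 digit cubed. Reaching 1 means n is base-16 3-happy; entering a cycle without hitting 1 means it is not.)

96 = (6,0)_16 → 6³ + 0³ = 216 + 0 = 216
216 = (13,8)_16 → 13³ + 8³ = 2197 + 512 = 2709
2709 = (10,9,5)_16 → 10³ + 9³ + 5³ = 1000 + 729 + 125 = 1854
1854 = (7,3,14)_16 → 7³ + 3³ + 14³ = 343 + 27 + 2744 = 3114
3114 = (12,2,10)_16 → 12³ + 2³ + 10³ = 1728 + 8 + 1000 = 2736
2736 = (10,11,0)_16 → 10³ + 11³ + 0³ = 1000 + 1331 + 0 = 2331
2331 = (9,1,11)_16 → 9³ + 1³ + 11³ = 729 + 1 + 1331 = 2061
2061 = (8,0,13)_16 → 8³ + 0³ + 13³ = 512 + 0 + 2197 = 2709  — 2709 already seen; the sequence cycles without reaching 1.

not base-16 3-happy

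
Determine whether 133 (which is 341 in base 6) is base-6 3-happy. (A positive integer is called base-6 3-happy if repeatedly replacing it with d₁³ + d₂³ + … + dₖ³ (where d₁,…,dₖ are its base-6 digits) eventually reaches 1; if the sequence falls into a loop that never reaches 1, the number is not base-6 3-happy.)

133 = (3,4,1)_6 → 3³ + 4³ + 1³ = 92
92 = (2,3,2)_6 → 2³ + 3³ + 2³ = 43
43 = (1,1,1)_6 → 1³ + 1³ + 1³ = 3
3 = (3)_6 → 3³ = 27
27 = (4,3)_6 → 4³ + 3³ = 91
91 = (2,3,1)_6 → 2³ + 3³ + 1³ = 36
36 = (1,0,0)_6 → 1³ + 0³ + 0³ = 1  — reached 1.

base-6 3-happy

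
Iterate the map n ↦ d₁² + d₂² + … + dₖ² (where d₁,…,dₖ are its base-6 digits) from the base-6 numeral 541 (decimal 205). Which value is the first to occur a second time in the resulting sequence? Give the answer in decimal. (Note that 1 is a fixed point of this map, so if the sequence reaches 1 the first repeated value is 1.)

20

205 = (5,4,1)_6 → 42
42 = (1,1,0)_6 → 2
2 = (2)_6 → 4
4 = (4)_6 → 16
16 = (2,4)_6 → 20
20 = (3,2)_6 → 13
13 = (2,1)_6 → 5
5 = (5)_6 → 25
25 = (4,1)_6 → 17
17 = (2,5)_6 → 29
29 = (4,5)_6 → 41
41 = (1,0,5)_6 → 26
26 = (4,2)_6 → 20  — 20 already appeared earlier.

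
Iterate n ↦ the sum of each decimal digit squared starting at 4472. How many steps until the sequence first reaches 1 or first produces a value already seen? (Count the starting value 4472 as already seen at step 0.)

4472 → 4² + 4² + 7² + 2² = 85
85 → 8² + 5² = 89
89 → 8² + 9² = 145
145 → 1² + 4² + 5² = 42
42 → 4² + 2² = 20
20 → 2² + 0² = 4
4 → 4² = 16
16 → 1² + 6² = 37
37 → 3² + 7² = 58
58 → 5² + 8² = 89  — 89 repeats.
That took 10 steps.

10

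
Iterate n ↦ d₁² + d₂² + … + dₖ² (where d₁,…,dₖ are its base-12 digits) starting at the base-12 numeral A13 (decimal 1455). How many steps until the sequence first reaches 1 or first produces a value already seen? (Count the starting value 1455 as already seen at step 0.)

1455 = (10,1,3)_12 → 10² + 1² + 3² = 100 + 1 + 9 = 110
110 = (9,2)_12 → 9² + 2² = 81 + 4 = 85
85 = (7,1)_12 → 7² + 1² = 49 + 1 = 50
50 = (4,2)_12 → 4² + 2² = 16 + 4 = 20
20 = (1,8)_12 → 1² + 8² = 1 + 64 = 65
65 = (5,5)_12 → 5² + 5² = 25 + 25 = 50  — 50 repeats.
That took 6 steps.

6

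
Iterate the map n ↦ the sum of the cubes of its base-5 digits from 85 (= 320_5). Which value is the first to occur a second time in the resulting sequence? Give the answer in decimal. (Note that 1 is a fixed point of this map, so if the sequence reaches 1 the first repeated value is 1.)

85 = (3,2,0)_5 → 3³ + 2³ + 0³ = 35
35 = (1,2,0)_5 → 1³ + 2³ + 0³ = 9
9 = (1,4)_5 → 1³ + 4³ = 65
65 = (2,3,0)_5 → 2³ + 3³ + 0³ = 35  — 35 already appeared earlier.

35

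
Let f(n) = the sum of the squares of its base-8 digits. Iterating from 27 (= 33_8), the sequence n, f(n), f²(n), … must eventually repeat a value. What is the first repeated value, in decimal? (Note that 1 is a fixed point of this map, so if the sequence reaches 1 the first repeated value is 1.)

1

27 = (3,3)_8 → 3² + 3² = 18
18 = (2,2)_8 → 2² + 2² = 8
8 = (1,0)_8 → 1² + 0² = 1  — reached the fixed point 1.
1 → 1, so 1 is the first repeated value.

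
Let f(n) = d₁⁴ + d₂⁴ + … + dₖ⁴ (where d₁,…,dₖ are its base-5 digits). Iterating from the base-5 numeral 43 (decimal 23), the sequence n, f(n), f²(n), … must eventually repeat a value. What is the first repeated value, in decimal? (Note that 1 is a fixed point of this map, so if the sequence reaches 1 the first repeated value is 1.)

23 = (4,3)_5 → 4⁴ + 3⁴ = 256 + 81 = 337
337 = (2,3,2,2)_5 → 2⁴ + 3⁴ + 2⁴ + 2⁴ = 16 + 81 + 16 + 16 = 129
129 = (1,0,0,4)_5 → 1⁴ + 0⁴ + 0⁴ + 4⁴ = 1 + 0 + 0 + 256 = 257
257 = (2,0,1,2)_5 → 2⁴ + 0⁴ + 1⁴ + 2⁴ = 16 + 0 + 1 + 16 = 33
33 = (1,1,3)_5 → 1⁴ + 1⁴ + 3⁴ = 1 + 1 + 81 = 83
83 = (3,1,3)_5 → 3⁴ + 1⁴ + 3⁴ = 81 + 1 + 81 = 163
163 = (1,1,2,3)_5 → 1⁴ + 1⁴ + 2⁴ + 3⁴ = 1 + 1 + 16 + 81 = 99
99 = (3,4,4)_5 → 3⁴ + 4⁴ + 4⁴ = 81 + 256 + 256 = 593
593 = (4,3,3,3)_5 → 4⁴ + 3⁴ + 3⁴ + 3⁴ = 256 + 81 + 81 + 81 = 499
499 = (3,4,4,4)_5 → 3⁴ + 4⁴ + 4⁴ + 4⁴ = 81 + 256 + 256 + 256 = 849
849 = (1,1,3,4,4)_5 → 1⁴ + 1⁴ + 3⁴ + 4⁴ + 4⁴ = 1 + 1 + 81 + 256 + 256 = 595
595 = (4,3,4,0)_5 → 4⁴ + 3⁴ + 4⁴ + 0⁴ = 256 + 81 + 256 + 0 = 593  — 593 already appeared earlier.

593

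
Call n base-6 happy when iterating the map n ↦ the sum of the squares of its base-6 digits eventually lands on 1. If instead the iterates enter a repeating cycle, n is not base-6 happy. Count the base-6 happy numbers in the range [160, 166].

1

160: 160 → 36 → 1  (reaches 1)
161: 161 → 45 → 11 → 26 → 20 → 13 → 5 → 25 → 17 → 29 → 41 → 26  (repeats 26)
162: 162 → 25 → 17 → 29 → 41 → 26 → 20 → 13 → 5 → 25  (repeats 25)
163: 163 → 26 → 20 → 13 → 5 → 25 → 17 → 29 → 41 → 26  (repeats 26)
164: 164 → 29 → 41 → 26 → 20 → 13 → 5 → 25 → 17 → 29  (repeats 29)
165: 165 → 34 → 41 → 26 → 20 → 13 → 5 → 25 → 17 → 29 → 41  (repeats 41)
166: 166 → 41 → 26 → 20 → 13 → 5 → 25 → 17 → 29 → 41  (repeats 41)
base-6 happy: 160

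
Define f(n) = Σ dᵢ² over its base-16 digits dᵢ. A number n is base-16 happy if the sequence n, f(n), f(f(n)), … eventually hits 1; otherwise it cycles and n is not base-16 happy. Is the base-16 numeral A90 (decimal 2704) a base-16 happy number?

not base-16 happy

2704 = (10,9,0)_16 → 181
181 = (11,5)_16 → 146
146 = (9,2)_16 → 85
85 = (5,5)_16 → 50
50 = (3,2)_16 → 13
13 = (13)_16 → 169
169 = (10,9)_16 → 181  — 181 already seen; the sequence cycles without reaching 1.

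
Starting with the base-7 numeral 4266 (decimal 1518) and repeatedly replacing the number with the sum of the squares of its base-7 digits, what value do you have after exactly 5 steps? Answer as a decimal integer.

10

1518 = (4,2,6,6)_7 → 4² + 2² + 6² + 6² = 92
92 = (1,6,1)_7 → 1² + 6² + 1² = 38
38 = (5,3)_7 → 5² + 3² = 34
34 = (4,6)_7 → 4² + 6² = 52
52 = (1,0,3)_7 → 1² + 0² + 3² = 10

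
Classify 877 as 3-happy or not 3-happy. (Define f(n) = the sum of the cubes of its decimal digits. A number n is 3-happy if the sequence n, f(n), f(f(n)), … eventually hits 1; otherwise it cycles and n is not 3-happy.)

3-happy

877 → 8³ + 7³ + 7³ = 512 + 343 + 343 = 1198
1198 → 1³ + 1³ + 9³ + 8³ = 1 + 1 + 729 + 512 = 1243
1243 → 1³ + 2³ + 4³ + 3³ = 1 + 8 + 64 + 27 = 100
100 → 1³ + 0³ + 0³ = 1 + 0 + 0 = 1  — reached 1.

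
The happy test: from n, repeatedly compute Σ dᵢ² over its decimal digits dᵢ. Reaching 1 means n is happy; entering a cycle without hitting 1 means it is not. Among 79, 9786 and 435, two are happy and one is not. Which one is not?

435

79: 79 → 130 → 10 → 1  — reaches 1 (happy)
9786: 9786 → 230 → 13 → 10 → 1  — reaches 1 (happy)
435: 435 → 50 → 25 → 29 → 85 → 89 → 145 → 42 → 20 → 4 → 16 → 37 → 58 → 89  — repeats 89 (not happy)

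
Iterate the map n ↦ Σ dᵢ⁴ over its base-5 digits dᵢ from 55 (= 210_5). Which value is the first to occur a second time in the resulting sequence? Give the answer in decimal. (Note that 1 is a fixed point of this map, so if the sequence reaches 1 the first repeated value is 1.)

55 = (2,1,0)_5 → 2⁴ + 1⁴ + 0⁴ = 17
17 = (3,2)_5 → 3⁴ + 2⁴ = 97
97 = (3,4,2)_5 → 3⁴ + 4⁴ + 2⁴ = 353
353 = (2,4,0,3)_5 → 2⁴ + 4⁴ + 0⁴ + 3⁴ = 353  — 353 already appeared earlier.

353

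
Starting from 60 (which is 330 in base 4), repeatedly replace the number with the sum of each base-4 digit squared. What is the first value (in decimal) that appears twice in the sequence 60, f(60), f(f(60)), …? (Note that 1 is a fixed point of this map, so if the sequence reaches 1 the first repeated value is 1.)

1

60 = (3,3,0)_4 → 3² + 3² + 0² = 18
18 = (1,0,2)_4 → 1² + 0² + 2² = 5
5 = (1,1)_4 → 1² + 1² = 2
2 = (2)_4 → 2² = 4
4 = (1,0)_4 → 1² + 0² = 1  — reached the fixed point 1.
1 → 1, so 1 is the first repeated value.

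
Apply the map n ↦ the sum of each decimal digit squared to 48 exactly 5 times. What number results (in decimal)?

48 → 4² + 8² = 80
80 → 8² + 0² = 64
64 → 6² + 4² = 52
52 → 5² + 2² = 29
29 → 2² + 9² = 85

85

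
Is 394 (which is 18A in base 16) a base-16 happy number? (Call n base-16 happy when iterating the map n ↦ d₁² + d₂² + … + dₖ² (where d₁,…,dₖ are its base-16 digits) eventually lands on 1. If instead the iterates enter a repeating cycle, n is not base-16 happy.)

not base-16 happy

394 = (1,8,10)_16 → 1² + 8² + 10² = 1 + 64 + 100 = 165
165 = (10,5)_16 → 10² + 5² = 100 + 25 = 125
125 = (7,13)_16 → 7² + 13² = 49 + 169 = 218
218 = (13,10)_16 → 13² + 10² = 169 + 100 = 269
269 = (1,0,13)_16 → 1² + 0² + 13² = 1 + 0 + 169 = 170
170 = (10,10)_16 → 10² + 10² = 100 + 100 = 200
200 = (12,8)_16 → 12² + 8² = 144 + 64 = 208
208 = (13,0)_16 → 13² + 0² = 169 + 0 = 169
169 = (10,9)_16 → 10² + 9² = 100 + 81 = 181
181 = (11,5)_16 → 11² + 5² = 121 + 25 = 146
146 = (9,2)_16 → 9² + 2² = 81 + 4 = 85
85 = (5,5)_16 → 5² + 5² = 25 + 25 = 50
50 = (3,2)_16 → 3² + 2² = 9 + 4 = 13
13 = (13)_16 → 13² = 169  — 169 already seen; the sequence cycles without reaching 1.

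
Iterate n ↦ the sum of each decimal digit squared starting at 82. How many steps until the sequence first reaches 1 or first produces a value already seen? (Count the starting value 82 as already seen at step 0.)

3

82 → 8² + 2² = 68
68 → 6² + 8² = 100
100 → 1² + 0² + 0² = 1  — reached 1.
That took 3 steps.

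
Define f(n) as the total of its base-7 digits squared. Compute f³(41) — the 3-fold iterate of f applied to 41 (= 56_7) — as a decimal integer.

41 = (5,6)_7 → 5² + 6² = 25 + 36 = 61
61 = (1,1,5)_7 → 1² + 1² + 5² = 1 + 1 + 25 = 27
27 = (3,6)_7 → 3² + 6² = 9 + 36 = 45

45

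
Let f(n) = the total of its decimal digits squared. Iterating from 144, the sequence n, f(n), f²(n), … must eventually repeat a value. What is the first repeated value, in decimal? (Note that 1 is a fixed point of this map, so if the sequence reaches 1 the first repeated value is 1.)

144 → 1² + 4² + 4² = 33
33 → 3² + 3² = 18
18 → 1² + 8² = 65
65 → 6² + 5² = 61
61 → 6² + 1² = 37
37 → 3² + 7² = 58
58 → 5² + 8² = 89
89 → 8² + 9² = 145
145 → 1² + 4² + 5² = 42
42 → 4² + 2² = 20
20 → 2² + 0² = 4
4 → 4² = 16
16 → 1² + 6² = 37  — 37 already appeared earlier.

37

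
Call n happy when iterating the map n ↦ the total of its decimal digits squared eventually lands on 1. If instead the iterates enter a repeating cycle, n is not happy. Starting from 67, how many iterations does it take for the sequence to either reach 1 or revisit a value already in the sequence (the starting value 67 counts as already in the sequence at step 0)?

67 → 6² + 7² = 85
85 → 8² + 5² = 89
89 → 8² + 9² = 145
145 → 1² + 4² + 5² = 42
42 → 4² + 2² = 20
20 → 2² + 0² = 4
4 → 4² = 16
16 → 1² + 6² = 37
37 → 3² + 7² = 58
58 → 5² + 8² = 89  — 89 repeats.
That took 10 steps.

10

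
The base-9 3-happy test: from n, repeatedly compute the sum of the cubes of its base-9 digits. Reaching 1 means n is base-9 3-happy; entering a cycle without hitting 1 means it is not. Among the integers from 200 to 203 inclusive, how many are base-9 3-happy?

200: 200 → 80 → 1024 → 496 → 218 → 232 → 694 → 638 → 1198 → 470 → 476 → 980 → 540 → 432 → 152 → 856 → 128 → 134 → 638  (repeats 638)
201: 201 → 99 → 9 → 1  (reaches 1)
202: 202 → 136 → 218 → 232 → 694 → 638 → 1198 → 470 → 476 → 980 → 540 → 432 → 152 → 856 → 128 → 134 → 638  (repeats 638)
203: 203 → 197 → 547 → 775 → 127 → 127  (repeats 127)
base-9 3-happy: 201

1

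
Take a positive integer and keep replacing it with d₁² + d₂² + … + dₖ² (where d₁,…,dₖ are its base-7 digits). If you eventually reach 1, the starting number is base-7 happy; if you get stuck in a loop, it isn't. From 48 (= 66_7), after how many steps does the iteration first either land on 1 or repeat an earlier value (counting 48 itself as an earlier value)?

7

48 = (6,6)_7 → 6² + 6² = 72
72 = (1,3,2)_7 → 1² + 3² + 2² = 14
14 = (2,0)_7 → 2² + 0² = 4
4 = (4)_7 → 4² = 16
16 = (2,2)_7 → 2² + 2² = 8
8 = (1,1)_7 → 1² + 1² = 2
2 = (2)_7 → 2² = 4  — 4 repeats.
That took 7 steps.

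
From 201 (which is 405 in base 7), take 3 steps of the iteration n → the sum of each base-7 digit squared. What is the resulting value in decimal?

201 = (4,0,5)_7 → 4² + 0² + 5² = 16 + 0 + 25 = 41
41 = (5,6)_7 → 5² + 6² = 25 + 36 = 61
61 = (1,1,5)_7 → 1² + 1² + 5² = 1 + 1 + 25 = 27

27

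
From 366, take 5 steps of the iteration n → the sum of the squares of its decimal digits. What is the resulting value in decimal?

366 → 3² + 6² + 6² = 81
81 → 8² + 1² = 65
65 → 6² + 5² = 61
61 → 6² + 1² = 37
37 → 3² + 7² = 58

58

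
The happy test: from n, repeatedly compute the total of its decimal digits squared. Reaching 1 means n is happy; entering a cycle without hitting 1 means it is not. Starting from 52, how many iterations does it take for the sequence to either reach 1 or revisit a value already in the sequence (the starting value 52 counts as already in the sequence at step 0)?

11

52 → 5² + 2² = 29
29 → 2² + 9² = 85
85 → 8² + 5² = 89
89 → 8² + 9² = 145
145 → 1² + 4² + 5² = 42
42 → 4² + 2² = 20
20 → 2² + 0² = 4
4 → 4² = 16
16 → 1² + 6² = 37
37 → 3² + 7² = 58
58 → 5² + 8² = 89  — 89 repeats.
That took 11 steps.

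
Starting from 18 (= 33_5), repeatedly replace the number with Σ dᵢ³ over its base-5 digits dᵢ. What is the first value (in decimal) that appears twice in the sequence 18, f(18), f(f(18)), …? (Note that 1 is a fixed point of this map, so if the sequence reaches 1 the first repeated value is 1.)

18 = (3,3)_5 → 3³ + 3³ = 27 + 27 = 54
54 = (2,0,4)_5 → 2³ + 0³ + 4³ = 8 + 0 + 64 = 72
72 = (2,4,2)_5 → 2³ + 4³ + 2³ = 8 + 64 + 8 = 80
80 = (3,1,0)_5 → 3³ + 1³ + 0³ = 27 + 1 + 0 = 28
28 = (1,0,3)_5 → 1³ + 0³ + 3³ = 1 + 0 + 27 = 28  — 28 already appeared earlier.

28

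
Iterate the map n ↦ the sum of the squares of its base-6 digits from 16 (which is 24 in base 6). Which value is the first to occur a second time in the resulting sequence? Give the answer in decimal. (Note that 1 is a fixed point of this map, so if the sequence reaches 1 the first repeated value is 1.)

20

16 = (2,4)_6 → 20
20 = (3,2)_6 → 13
13 = (2,1)_6 → 5
5 = (5)_6 → 25
25 = (4,1)_6 → 17
17 = (2,5)_6 → 29
29 = (4,5)_6 → 41
41 = (1,0,5)_6 → 26
26 = (4,2)_6 → 20  — 20 already appeared earlier.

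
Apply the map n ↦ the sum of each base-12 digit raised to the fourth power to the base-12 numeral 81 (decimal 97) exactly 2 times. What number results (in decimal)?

97 = (8,1)_12 → 8⁴ + 1⁴ = 4097
4097 = (2,4,5,5)_12 → 2⁴ + 4⁴ + 5⁴ + 5⁴ = 1522

1522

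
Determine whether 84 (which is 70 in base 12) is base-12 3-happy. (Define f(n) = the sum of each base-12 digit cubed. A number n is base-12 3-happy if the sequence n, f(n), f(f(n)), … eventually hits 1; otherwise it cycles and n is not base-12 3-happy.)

84 = (7,0)_12 → 7³ + 0³ = 343 + 0 = 343
343 = (2,4,7)_12 → 2³ + 4³ + 7³ = 8 + 64 + 343 = 415
415 = (2,10,7)_12 → 2³ + 10³ + 7³ = 8 + 1000 + 343 = 1351
1351 = (9,4,7)_12 → 9³ + 4³ + 7³ = 729 + 64 + 343 = 1136
1136 = (7,10,8)_12 → 7³ + 10³ + 8³ = 343 + 1000 + 512 = 1855
1855 = (1,0,10,7)_12 → 1³ + 0³ + 10³ + 7³ = 1 + 0 + 1000 + 343 = 1344
1344 = (9,4,0)_12 → 9³ + 4³ + 0³ = 729 + 64 + 0 = 793
793 = (5,6,1)_12 → 5³ + 6³ + 1³ = 125 + 216 + 1 = 342
342 = (2,4,6)_12 → 2³ + 4³ + 6³ = 8 + 64 + 216 = 288
288 = (2,0,0)_12 → 2³ + 0³ + 0³ = 8 + 0 + 0 = 8
8 = (8)_12 → 8³ = 512
512 = (3,6,8)_12 → 3³ + 6³ + 8³ = 27 + 216 + 512 = 755
755 = (5,2,11)_12 → 5³ + 2³ + 11³ = 125 + 8 + 1331 = 1464
1464 = (10,2,0)_12 → 10³ + 2³ + 0³ = 1000 + 8 + 0 = 1008
1008 = (7,0,0)_12 → 7³ + 0³ + 0³ = 343 + 0 + 0 = 343  — 343 already seen; the sequence cycles without reaching 1.

not base-12 3-happy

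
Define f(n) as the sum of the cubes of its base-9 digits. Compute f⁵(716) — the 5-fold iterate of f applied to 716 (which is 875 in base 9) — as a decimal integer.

716 = (8,7,5)_9 → 8³ + 7³ + 5³ = 980
980 = (1,3,0,8)_9 → 1³ + 3³ + 0³ + 8³ = 540
540 = (6,6,0)_9 → 6³ + 6³ + 0³ = 432
432 = (5,3,0)_9 → 5³ + 3³ + 0³ = 152
152 = (1,7,8)_9 → 1³ + 7³ + 8³ = 856

856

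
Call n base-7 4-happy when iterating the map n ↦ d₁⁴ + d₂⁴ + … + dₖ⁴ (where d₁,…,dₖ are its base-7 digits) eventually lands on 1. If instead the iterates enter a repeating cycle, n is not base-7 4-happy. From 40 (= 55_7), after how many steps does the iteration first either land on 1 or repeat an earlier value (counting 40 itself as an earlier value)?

6

40 = (5,5)_7 → 5⁴ + 5⁴ = 1250
1250 = (3,4,3,4)_7 → 3⁴ + 4⁴ + 3⁴ + 4⁴ = 674
674 = (1,6,5,2)_7 → 1⁴ + 6⁴ + 5⁴ + 2⁴ = 1938
1938 = (5,4,3,6)_7 → 5⁴ + 4⁴ + 3⁴ + 6⁴ = 2258
2258 = (6,4,0,4)_7 → 6⁴ + 4⁴ + 0⁴ + 4⁴ = 1808
1808 = (5,1,6,2)_7 → 5⁴ + 1⁴ + 6⁴ + 2⁴ = 1938  — 1938 repeats.
That took 6 steps.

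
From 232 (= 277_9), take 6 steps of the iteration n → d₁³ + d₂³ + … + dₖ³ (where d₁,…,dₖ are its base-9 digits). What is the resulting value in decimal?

232 = (2,7,7)_9 → 2³ + 7³ + 7³ = 8 + 343 + 343 = 694
694 = (8,5,1)_9 → 8³ + 5³ + 1³ = 512 + 125 + 1 = 638
638 = (7,7,8)_9 → 7³ + 7³ + 8³ = 343 + 343 + 512 = 1198
1198 = (1,5,7,1)_9 → 1³ + 5³ + 7³ + 1³ = 1 + 125 + 343 + 1 = 470
470 = (5,7,2)_9 → 5³ + 7³ + 2³ = 125 + 343 + 8 = 476
476 = (5,7,8)_9 → 5³ + 7³ + 8³ = 125 + 343 + 512 = 980

980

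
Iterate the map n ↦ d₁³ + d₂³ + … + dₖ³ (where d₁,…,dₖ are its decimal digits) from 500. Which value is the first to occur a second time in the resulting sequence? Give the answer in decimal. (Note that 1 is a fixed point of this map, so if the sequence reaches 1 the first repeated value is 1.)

500 → 5³ + 0³ + 0³ = 125 + 0 + 0 = 125
125 → 1³ + 2³ + 5³ = 1 + 8 + 125 = 134
134 → 1³ + 3³ + 4³ = 1 + 27 + 64 = 92
92 → 9³ + 2³ = 729 + 8 = 737
737 → 7³ + 3³ + 7³ = 343 + 27 + 343 = 713
713 → 7³ + 1³ + 3³ = 343 + 1 + 27 = 371
371 → 3³ + 7³ + 1³ = 27 + 343 + 1 = 371  — 371 already appeared earlier.

371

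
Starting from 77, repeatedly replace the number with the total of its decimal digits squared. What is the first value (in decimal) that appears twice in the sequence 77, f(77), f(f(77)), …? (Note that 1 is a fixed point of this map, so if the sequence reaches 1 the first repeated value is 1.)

77 → 7² + 7² = 98
98 → 9² + 8² = 145
145 → 1² + 4² + 5² = 42
42 → 4² + 2² = 20
20 → 2² + 0² = 4
4 → 4² = 16
16 → 1² + 6² = 37
37 → 3² + 7² = 58
58 → 5² + 8² = 89
89 → 8² + 9² = 145  — 145 already appeared earlier.

145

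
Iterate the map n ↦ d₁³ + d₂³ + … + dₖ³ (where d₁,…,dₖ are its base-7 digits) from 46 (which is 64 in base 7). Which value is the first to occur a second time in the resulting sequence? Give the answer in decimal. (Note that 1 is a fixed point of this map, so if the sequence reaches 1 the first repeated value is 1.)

250

46 = (6,4)_7 → 6³ + 4³ = 216 + 64 = 280
280 = (5,5,0)_7 → 5³ + 5³ + 0³ = 125 + 125 + 0 = 250
250 = (5,0,5)_7 → 5³ + 0³ + 5³ = 125 + 0 + 125 = 250  — 250 already appeared earlier.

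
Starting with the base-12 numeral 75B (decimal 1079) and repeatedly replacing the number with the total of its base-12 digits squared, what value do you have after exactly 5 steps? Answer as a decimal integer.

41

1079 = (7,5,11)_12 → 7² + 5² + 11² = 195
195 = (1,4,3)_12 → 1² + 4² + 3² = 26
26 = (2,2)_12 → 2² + 2² = 8
8 = (8)_12 → 8² = 64
64 = (5,4)_12 → 5² + 4² = 41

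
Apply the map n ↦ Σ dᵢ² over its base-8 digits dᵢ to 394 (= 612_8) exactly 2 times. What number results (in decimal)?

26

394 = (6,1,2)_8 → 6² + 1² + 2² = 36 + 1 + 4 = 41
41 = (5,1)_8 → 5² + 1² = 25 + 1 = 26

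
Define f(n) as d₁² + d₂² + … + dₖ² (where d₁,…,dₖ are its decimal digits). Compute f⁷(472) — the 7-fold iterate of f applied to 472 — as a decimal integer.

472 → 4² + 7² + 2² = 16 + 49 + 4 = 69
69 → 6² + 9² = 36 + 81 = 117
117 → 1² + 1² + 7² = 1 + 1 + 49 = 51
51 → 5² + 1² = 25 + 1 = 26
26 → 2² + 6² = 4 + 36 = 40
40 → 4² + 0² = 16 + 0 = 16
16 → 1² + 6² = 1 + 36 = 37

37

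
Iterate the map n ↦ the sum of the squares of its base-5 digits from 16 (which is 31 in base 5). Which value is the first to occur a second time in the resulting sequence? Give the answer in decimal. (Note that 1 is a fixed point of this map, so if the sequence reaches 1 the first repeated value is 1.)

16 = (3,1)_5 → 3² + 1² = 9 + 1 = 10
10 = (2,0)_5 → 2² + 0² = 4 + 0 = 4
4 = (4)_5 → 4² = 16  — 16 already appeared earlier.

16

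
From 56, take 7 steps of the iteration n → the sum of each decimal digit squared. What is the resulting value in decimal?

20

56 → 5² + 6² = 25 + 36 = 61
61 → 6² + 1² = 36 + 1 = 37
37 → 3² + 7² = 9 + 49 = 58
58 → 5² + 8² = 25 + 64 = 89
89 → 8² + 9² = 64 + 81 = 145
145 → 1² + 4² + 5² = 1 + 16 + 25 = 42
42 → 4² + 2² = 16 + 4 = 20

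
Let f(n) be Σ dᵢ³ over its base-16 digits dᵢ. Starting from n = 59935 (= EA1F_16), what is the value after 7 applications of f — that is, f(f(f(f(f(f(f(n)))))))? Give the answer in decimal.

59935 = (14,10,1,15)_16 → 7120
7120 = (1,11,13,0)_16 → 3529
3529 = (13,12,9)_16 → 4654
4654 = (1,2,2,14)_16 → 2761
2761 = (10,12,9)_16 → 3457
3457 = (13,8,1)_16 → 2710
2710 = (10,9,6)_16 → 1945

1945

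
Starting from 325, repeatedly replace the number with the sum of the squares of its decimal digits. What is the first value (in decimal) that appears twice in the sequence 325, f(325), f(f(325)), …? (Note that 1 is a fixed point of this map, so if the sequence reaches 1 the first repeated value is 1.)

58

325 → 3² + 2² + 5² = 9 + 4 + 25 = 38
38 → 3² + 8² = 9 + 64 = 73
73 → 7² + 3² = 49 + 9 = 58
58 → 5² + 8² = 25 + 64 = 89
89 → 8² + 9² = 64 + 81 = 145
145 → 1² + 4² + 5² = 1 + 16 + 25 = 42
42 → 4² + 2² = 16 + 4 = 20
20 → 2² + 0² = 4 + 0 = 4
4 → 4² = 16
16 → 1² + 6² = 1 + 36 = 37
37 → 3² + 7² = 9 + 49 = 58  — 58 already appeared earlier.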